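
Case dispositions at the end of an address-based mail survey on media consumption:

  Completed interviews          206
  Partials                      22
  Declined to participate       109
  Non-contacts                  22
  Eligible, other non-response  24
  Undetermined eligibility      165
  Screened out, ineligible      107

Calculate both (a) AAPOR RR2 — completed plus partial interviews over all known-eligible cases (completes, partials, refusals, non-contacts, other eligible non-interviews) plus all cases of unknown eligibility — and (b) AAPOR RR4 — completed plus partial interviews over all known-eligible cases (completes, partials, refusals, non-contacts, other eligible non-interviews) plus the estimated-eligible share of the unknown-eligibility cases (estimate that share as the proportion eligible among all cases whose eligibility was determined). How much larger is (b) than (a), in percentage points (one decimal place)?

2.9

Top = 206 + 22 = 228
Base = 206 + 22 + 109 + 22 + 24 + 165 = 548
RR2 = 228 / 548 = 0.4161
Determined eligible = 206 + 22 + 109 + 22 + 24 = 383
e = 383 / (383 + 107) = 383 / 490 = 0.7816
Eligible share of unknowns = 0.7816 × 165 = 128.96
Base = 383 + 128.96 = 511.96
RR4 = 228 / 511.96 = 0.4453
Difference = 44.53 − 41.61 = 2.92 percentage points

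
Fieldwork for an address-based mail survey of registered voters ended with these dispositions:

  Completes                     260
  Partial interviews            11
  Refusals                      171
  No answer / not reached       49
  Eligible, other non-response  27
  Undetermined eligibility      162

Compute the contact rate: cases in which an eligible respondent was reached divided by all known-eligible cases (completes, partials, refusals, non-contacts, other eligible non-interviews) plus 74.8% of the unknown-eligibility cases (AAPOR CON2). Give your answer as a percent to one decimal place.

Numerator → 260 + 11 + 171 + 27 = 469
Known eligible → 260 + 11 + 171 + 49 + 27 = 518
e × U → 0.7480 × 162 = 121.18
Denominator → 518 + 121.18 = 639.18
CON2 = 469 / 639.18 = 0.7338

73.4%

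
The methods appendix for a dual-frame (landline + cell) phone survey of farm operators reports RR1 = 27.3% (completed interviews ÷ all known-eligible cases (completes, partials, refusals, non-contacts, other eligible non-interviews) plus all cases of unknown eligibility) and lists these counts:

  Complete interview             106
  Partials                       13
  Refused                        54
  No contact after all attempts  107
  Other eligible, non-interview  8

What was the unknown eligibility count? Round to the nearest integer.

100

RR1 = 106 / D = 0.273
D = 106 / 0.273 = 388.3
Rest of base = 288
unknown eligibility = 388.3 − 288 ≈ 100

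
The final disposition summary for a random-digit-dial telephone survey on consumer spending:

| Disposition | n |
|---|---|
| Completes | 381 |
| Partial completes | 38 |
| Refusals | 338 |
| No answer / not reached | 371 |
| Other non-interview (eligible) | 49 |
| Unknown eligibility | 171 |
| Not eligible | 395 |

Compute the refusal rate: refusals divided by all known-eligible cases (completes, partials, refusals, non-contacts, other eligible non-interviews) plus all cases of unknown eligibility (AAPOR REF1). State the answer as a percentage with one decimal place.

Top: 338
Base: 381 + 38 + 338 + 371 + 49 + 171 = 1348
REF1 = 338 / 1348 = 0.2507

25.1%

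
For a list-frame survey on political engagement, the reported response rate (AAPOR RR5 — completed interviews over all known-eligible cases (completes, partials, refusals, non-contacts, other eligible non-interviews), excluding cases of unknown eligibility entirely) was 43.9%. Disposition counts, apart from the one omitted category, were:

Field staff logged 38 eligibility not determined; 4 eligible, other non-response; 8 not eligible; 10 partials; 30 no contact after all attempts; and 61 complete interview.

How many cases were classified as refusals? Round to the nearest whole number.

34

RR5 = 61 / D = 0.439
D = 61 / 0.439 = 139.0
Other denominator terms total 105
refusals = 139.0 − 105 ≈ 34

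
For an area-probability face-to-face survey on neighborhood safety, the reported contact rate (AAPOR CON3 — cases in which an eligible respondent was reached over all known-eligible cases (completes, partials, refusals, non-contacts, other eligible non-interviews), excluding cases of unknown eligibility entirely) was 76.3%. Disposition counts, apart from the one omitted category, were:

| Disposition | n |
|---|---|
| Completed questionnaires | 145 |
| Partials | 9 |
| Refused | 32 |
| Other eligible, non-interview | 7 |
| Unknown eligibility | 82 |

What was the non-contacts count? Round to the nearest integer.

60

Num: 145 + 9 + 32 + 7 = 193
CON3 = 193 / D = 0.763
D = 193 / 0.763 = 252.9
Other denominator terms total 193
non-contacts = 252.9 − 193 ≈ 60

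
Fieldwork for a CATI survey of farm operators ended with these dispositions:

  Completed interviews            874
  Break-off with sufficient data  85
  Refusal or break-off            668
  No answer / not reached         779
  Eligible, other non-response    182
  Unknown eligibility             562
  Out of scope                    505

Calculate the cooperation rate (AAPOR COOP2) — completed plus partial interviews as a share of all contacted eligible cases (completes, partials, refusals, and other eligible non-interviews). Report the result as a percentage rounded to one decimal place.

Num: 874 + 85 = 959
Base: 874 + 85 + 668 + 182 = 1809
COOP2 = 959 / 1809 = 0.5301

53.0%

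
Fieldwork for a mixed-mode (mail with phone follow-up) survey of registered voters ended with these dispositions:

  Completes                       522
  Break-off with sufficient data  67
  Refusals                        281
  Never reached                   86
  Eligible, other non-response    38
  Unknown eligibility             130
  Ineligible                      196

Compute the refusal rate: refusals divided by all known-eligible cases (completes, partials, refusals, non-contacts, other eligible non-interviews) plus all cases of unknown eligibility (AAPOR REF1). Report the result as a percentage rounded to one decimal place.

25.0%

Num = 281
Denom = 522 + 67 + 281 + 86 + 38 + 130 = 1124
REF1 = 281 / 1124 = 0.2500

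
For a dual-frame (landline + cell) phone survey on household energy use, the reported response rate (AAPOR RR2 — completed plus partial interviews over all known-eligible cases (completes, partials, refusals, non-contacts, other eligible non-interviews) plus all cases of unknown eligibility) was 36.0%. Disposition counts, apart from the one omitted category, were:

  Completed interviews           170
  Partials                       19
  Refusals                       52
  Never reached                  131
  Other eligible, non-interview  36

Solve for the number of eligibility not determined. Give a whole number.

Num → 170 + 19 = 189
RR2 = 189 / D = 0.360
D = 189 / 0.360 = 525.0
Remaining denominator categories sum to 408
eligibility not determined = 525.0 − 408 ≈ 117

117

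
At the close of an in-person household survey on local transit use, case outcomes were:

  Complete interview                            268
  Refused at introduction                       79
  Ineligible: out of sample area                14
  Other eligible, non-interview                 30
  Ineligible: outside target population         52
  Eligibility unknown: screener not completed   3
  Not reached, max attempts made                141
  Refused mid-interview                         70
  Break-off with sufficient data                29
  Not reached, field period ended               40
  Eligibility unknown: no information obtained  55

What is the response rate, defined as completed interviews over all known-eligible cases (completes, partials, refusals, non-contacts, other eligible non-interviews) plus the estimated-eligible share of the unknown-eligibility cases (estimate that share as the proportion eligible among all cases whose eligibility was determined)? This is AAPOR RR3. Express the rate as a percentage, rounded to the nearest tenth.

Refusal or break-off = 79 + 70 = 149
Never reached = 40 + 141 = 181
Eligibility not determined = 3 + 55 = 58
Screened out, ineligible = 52 + 14 = 66
Numerator → 268
Known eligible → 268 + 29 + 149 + 181 + 30 = 657
e = 657 / (657 + 66) = 657 / 723 = 0.9087
e × U → 0.9087 × 58 = 52.70
Denominator → 657 + 52.70 = 709.70
RR3 = 268 / 709.70 = 0.3776

37.8%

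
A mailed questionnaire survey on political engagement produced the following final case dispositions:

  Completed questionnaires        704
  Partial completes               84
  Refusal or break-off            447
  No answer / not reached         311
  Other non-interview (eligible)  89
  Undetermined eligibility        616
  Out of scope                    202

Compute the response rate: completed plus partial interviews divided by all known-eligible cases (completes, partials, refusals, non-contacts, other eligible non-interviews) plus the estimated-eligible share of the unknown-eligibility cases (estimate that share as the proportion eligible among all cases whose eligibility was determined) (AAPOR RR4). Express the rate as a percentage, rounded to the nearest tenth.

Top: 704 + 84 = 788
Eligible (known): 704 + 84 + 447 + 311 + 89 = 1635
e = 1635 / (1635 + 202) = 1635 / 1837 = 0.8900
e × U: 0.8900 × 616 = 548.24
Denominator: 1635 + 548.24 = 2183.24
RR4 = 788 / 2183.24 = 0.3609

36.1%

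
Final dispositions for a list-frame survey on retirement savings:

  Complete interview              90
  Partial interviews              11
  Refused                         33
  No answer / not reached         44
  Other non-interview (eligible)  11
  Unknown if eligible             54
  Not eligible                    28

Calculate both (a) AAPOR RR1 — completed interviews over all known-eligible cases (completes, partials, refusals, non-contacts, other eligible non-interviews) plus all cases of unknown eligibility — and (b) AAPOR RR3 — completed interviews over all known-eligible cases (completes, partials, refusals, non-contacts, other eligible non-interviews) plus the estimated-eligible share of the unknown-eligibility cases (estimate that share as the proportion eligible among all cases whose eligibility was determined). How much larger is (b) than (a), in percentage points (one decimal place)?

1.1

Numerator = 90
Base = 90 + 11 + 33 + 44 + 11 + 54 = 243
RR1 = 90 / 243 = 0.3704
Known eligible = 90 + 11 + 33 + 44 + 11 = 189
e = 189 / (189 + 28) = 189 / 217 = 0.8710
Estimated eligible among unknowns = 0.8710 × 54 = 47.03
Base = 189 + 47.03 = 236.03
RR3 = 90 / 236.03 = 0.3813
Difference = 38.13 − 37.04 = 1.09 percentage points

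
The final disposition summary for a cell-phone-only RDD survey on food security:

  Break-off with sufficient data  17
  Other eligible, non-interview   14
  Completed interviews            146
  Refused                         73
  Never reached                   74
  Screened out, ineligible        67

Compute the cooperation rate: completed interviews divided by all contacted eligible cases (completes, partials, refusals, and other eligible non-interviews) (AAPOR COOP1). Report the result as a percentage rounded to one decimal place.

58.4%

Numerator: 146
Denominator: 146 + 17 + 73 + 14 = 250
COOP1 = 146 / 250 = 0.5840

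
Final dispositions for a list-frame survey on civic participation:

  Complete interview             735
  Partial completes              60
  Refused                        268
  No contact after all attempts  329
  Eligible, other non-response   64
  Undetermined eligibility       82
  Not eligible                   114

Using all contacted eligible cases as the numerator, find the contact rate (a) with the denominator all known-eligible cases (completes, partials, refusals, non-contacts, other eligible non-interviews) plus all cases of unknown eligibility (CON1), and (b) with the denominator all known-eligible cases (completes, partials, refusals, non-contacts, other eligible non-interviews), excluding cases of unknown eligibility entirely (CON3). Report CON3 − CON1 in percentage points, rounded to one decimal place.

Top = 735 + 60 + 268 + 64 = 1127
Base = 735 + 60 + 268 + 329 + 64 + 82 = 1538
CON1 = 1127 / 1538 = 0.7328
Base = 735 + 60 + 268 + 329 + 64 = 1456
CON3 = 1127 / 1456 = 0.7740
Difference = 77.40 − 73.28 = 4.12 percentage points

4.1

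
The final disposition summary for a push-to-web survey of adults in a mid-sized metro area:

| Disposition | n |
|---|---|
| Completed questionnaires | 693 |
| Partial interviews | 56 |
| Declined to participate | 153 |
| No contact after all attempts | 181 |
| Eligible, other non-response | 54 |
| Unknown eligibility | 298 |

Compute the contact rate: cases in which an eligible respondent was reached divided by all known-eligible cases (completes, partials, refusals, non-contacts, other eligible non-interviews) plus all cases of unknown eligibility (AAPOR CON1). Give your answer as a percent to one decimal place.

66.6%

Top = 693 + 56 + 153 + 54 = 956
Denominator = 693 + 56 + 153 + 181 + 54 + 298 = 1435
CON1 = 956 / 1435 = 0.6662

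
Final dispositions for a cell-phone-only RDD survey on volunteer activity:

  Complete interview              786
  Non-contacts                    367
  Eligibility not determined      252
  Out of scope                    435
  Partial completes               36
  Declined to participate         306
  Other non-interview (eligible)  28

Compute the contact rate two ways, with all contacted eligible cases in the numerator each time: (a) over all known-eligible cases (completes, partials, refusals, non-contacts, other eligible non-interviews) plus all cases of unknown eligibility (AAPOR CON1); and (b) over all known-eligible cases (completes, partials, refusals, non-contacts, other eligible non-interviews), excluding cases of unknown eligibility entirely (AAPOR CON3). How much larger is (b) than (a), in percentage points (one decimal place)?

10.8

Numerator → 786 + 36 + 306 + 28 = 1156
Denominator → 786 + 36 + 306 + 367 + 28 + 252 = 1775
CON1 = 1156 / 1775 = 0.6513
Denominator → 786 + 36 + 306 + 367 + 28 = 1523
CON3 = 1156 / 1523 = 0.7590
Difference = 75.90 − 65.13 = 10.77 percentage points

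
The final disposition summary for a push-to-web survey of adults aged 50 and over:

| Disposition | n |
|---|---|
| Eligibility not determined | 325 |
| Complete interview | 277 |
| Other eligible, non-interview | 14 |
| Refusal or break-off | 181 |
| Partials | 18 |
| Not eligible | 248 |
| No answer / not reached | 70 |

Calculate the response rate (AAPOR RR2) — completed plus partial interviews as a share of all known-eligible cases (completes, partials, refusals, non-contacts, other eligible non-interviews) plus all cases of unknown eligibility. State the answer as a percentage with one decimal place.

33.3%

Top = 277 + 18 = 295
Denom = 277 + 18 + 181 + 70 + 14 + 325 = 885
RR2 = 295 / 885 = 0.3333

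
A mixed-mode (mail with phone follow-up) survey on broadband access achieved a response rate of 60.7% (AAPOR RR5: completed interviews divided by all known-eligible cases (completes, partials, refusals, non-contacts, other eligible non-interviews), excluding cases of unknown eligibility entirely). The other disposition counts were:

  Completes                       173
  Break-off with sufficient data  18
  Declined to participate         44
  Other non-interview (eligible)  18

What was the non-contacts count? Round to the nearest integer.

RR5 = 173 / D = 0.607
D = 173 / 0.607 = 285.0
Rest of base = 253
non-contacts = 285.0 − 253 ≈ 32

32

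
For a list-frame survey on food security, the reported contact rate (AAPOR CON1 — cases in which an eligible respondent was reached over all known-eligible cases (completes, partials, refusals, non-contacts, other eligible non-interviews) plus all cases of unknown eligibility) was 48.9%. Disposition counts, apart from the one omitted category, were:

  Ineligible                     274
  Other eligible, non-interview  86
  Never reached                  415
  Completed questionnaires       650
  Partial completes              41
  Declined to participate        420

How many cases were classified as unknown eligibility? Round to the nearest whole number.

Num → 650 + 41 + 420 + 86 = 1197
CON1 = 1197 / D = 0.489
D = 1197 / 0.489 = 2447.9
Remaining denominator categories sum to 1612
unknown eligibility = 2447.9 − 1612 ≈ 836

836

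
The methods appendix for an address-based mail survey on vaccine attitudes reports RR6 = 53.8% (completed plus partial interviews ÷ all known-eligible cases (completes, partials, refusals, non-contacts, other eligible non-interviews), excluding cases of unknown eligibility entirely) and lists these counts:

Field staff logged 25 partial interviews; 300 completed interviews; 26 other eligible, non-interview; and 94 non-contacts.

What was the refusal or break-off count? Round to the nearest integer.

159

Numerator: 300 + 25 = 325
RR6 = 325 / D = 0.538
D = 325 / 0.538 = 604.1
Other denominator terms total 445
refusal or break-off = 604.1 − 445 ≈ 159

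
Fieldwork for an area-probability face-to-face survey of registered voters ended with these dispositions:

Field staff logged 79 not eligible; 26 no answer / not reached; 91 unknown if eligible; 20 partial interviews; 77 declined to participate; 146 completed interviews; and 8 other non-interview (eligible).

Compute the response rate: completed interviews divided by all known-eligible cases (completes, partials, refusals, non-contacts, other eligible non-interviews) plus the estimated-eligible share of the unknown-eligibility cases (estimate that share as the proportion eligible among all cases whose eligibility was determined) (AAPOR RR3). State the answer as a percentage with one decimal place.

Num = 146
Known eligible = 146 + 20 + 77 + 26 + 8 = 277
e = 277 / (277 + 79) = 277 / 356 = 0.7781
e × U = 0.7781 × 91 = 70.81
Denominator = 277 + 70.81 = 347.81
RR3 = 146 / 347.81 = 0.4198

42.0%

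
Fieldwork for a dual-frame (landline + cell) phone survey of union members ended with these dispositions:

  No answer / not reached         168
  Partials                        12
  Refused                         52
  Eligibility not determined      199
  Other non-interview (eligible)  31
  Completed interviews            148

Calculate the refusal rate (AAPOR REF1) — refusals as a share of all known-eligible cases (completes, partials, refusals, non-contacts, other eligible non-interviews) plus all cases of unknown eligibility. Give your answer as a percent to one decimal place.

Num: 52
Denom: 148 + 12 + 52 + 168 + 31 + 199 = 610
REF1 = 52 / 610 = 0.0852

8.5%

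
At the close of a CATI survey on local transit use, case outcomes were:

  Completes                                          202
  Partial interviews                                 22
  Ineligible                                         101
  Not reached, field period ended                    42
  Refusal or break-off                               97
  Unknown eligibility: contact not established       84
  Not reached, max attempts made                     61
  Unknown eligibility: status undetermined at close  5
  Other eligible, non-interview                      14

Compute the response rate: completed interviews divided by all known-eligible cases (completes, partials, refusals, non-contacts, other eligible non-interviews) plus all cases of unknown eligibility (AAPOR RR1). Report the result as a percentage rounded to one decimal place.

Never reached = 42 + 61 = 103
Unknown eligibility = 84 + 5 = 89
Num: 202
Base: 202 + 22 + 97 + 103 + 14 + 89 = 527
RR1 = 202 / 527 = 0.3833

38.3%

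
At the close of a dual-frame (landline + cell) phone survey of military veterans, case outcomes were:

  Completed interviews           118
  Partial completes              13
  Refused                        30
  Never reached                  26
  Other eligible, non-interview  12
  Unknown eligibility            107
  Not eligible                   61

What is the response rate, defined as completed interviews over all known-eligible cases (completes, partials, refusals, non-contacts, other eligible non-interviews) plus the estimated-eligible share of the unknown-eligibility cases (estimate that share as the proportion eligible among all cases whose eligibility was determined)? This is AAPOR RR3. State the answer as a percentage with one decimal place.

Numerator → 118
Known eligible → 118 + 13 + 30 + 26 + 12 = 199
e = 199 / (199 + 61) = 199 / 260 = 0.7654
e × U → 0.7654 × 107 = 81.90
Denominator → 199 + 81.90 = 280.90
RR3 = 118 / 280.90 = 0.4201

42.0%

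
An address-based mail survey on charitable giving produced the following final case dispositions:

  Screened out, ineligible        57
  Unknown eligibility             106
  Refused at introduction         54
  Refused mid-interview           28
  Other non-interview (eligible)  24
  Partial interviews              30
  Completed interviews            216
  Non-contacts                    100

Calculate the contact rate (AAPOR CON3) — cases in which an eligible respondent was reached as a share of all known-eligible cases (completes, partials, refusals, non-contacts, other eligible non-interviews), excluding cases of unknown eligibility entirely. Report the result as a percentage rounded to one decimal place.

Declined to participate = 54 + 28 = 82
Top = 216 + 30 + 82 + 24 = 352
Denominator = 216 + 30 + 82 + 100 + 24 = 452
CON3 = 352 / 452 = 0.7788

77.9%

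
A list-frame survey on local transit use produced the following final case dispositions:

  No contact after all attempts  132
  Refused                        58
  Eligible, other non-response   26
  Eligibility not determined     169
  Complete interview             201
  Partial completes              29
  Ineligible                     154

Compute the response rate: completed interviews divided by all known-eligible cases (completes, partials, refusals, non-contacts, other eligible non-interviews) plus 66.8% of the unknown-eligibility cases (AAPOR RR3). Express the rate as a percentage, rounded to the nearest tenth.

Num: 201
Determined eligible: 201 + 29 + 58 + 132 + 26 = 446
e × U: 0.6680 × 169 = 112.89
Denominator: 446 + 112.89 = 558.89
RR3 = 201 / 558.89 = 0.3596

36.0%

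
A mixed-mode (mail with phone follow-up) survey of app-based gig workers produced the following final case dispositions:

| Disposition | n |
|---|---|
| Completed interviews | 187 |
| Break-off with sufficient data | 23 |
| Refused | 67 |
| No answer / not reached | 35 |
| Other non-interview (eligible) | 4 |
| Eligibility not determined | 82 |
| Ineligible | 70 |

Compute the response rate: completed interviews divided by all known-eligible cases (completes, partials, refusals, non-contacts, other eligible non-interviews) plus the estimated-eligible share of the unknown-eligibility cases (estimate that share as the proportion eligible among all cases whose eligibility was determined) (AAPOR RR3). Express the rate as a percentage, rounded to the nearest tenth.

Numerator: 187
Eligible (known): 187 + 23 + 67 + 35 + 4 = 316
e = 316 / (316 + 70) = 316 / 386 = 0.8187
Eligible share of unknowns: 0.8187 × 82 = 67.13
Denom: 316 + 67.13 = 383.13
RR3 = 187 / 383.13 = 0.4881

48.8%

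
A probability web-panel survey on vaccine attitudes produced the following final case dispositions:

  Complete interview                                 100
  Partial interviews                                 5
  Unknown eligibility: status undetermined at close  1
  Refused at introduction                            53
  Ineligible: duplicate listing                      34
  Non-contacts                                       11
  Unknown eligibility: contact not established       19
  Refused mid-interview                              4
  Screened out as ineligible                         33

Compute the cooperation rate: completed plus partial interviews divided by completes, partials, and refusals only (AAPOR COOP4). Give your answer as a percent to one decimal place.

Declined to participate = 53 + 4 = 57
Unknown eligibility = 19 + 1 = 20
Screened out, ineligible = 33 + 34 = 67
Top → 100 + 5 = 105
Base → 100 + 5 + 57 = 162
COOP4 = 105 / 162 = 0.6481

64.8%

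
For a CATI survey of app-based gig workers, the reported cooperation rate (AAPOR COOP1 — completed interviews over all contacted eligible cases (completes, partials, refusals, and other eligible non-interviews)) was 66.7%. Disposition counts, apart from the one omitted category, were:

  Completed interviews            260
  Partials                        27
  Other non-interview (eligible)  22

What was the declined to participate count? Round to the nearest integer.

81

COOP1 = 260 / D = 0.667
D = 260 / 0.667 = 389.8
Rest of base = 309
declined to participate = 389.8 − 309 ≈ 81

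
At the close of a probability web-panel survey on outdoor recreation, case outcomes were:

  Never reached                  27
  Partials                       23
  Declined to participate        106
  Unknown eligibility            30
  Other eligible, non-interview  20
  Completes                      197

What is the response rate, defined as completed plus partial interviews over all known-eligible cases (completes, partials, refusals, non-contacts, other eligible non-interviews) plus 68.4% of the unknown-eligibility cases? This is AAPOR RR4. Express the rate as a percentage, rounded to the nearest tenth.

55.9%

Numerator → 197 + 23 = 220
Determined eligible → 197 + 23 + 106 + 27 + 20 = 373
Eligible share of unknowns → 0.6840 × 30 = 20.52
Base → 373 + 20.52 = 393.52
RR4 = 220 / 393.52 = 0.5591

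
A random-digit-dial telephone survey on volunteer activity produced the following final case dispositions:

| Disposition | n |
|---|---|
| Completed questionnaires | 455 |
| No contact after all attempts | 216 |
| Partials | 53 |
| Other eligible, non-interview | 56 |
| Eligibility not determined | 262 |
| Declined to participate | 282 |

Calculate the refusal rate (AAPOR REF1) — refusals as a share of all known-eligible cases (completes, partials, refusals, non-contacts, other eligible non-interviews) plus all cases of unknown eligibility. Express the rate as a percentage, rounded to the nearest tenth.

Num = 282
Denom = 455 + 53 + 282 + 216 + 56 + 262 = 1324
REF1 = 282 / 1324 = 0.2130

21.3%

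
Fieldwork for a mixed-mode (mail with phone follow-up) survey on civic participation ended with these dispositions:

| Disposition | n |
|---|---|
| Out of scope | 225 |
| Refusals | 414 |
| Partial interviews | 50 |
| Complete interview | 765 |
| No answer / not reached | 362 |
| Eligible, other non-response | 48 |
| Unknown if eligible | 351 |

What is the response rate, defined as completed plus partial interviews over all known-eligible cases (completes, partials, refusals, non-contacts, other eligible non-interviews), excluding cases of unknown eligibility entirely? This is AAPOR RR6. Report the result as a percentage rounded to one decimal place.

Top → 765 + 50 = 815
Denom → 765 + 50 + 414 + 362 + 48 = 1639
RR6 = 815 / 1639 = 0.4973

49.7%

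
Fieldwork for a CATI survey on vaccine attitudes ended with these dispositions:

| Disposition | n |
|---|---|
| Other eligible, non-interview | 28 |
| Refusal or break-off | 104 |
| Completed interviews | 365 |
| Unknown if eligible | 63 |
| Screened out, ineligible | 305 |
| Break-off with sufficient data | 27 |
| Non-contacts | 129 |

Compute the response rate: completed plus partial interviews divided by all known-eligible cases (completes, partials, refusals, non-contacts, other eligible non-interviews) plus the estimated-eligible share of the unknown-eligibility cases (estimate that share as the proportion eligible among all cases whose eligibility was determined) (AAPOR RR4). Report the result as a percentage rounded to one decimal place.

Top → 365 + 27 = 392
Determined eligible → 365 + 27 + 104 + 129 + 28 = 653
e = 653 / (653 + 305) = 653 / 958 = 0.6816
Estimated eligible among unknowns → 0.6816 × 63 = 42.94
Denominator → 653 + 42.94 = 695.94
RR4 = 392 / 695.94 = 0.5633

56.3%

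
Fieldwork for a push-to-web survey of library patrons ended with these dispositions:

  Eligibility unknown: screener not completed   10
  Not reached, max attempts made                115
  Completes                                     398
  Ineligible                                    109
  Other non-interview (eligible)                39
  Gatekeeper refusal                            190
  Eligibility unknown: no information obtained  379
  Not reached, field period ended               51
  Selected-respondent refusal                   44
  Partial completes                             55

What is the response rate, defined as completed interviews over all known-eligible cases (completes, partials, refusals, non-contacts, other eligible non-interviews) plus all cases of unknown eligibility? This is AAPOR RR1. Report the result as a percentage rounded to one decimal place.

31.1%

Declined to participate = 190 + 44 = 234
Non-contacts = 51 + 115 = 166
Undetermined eligibility = 10 + 379 = 389
Numerator → 398
Denom → 398 + 55 + 234 + 166 + 39 + 389 = 1281
RR1 = 398 / 1281 = 0.3107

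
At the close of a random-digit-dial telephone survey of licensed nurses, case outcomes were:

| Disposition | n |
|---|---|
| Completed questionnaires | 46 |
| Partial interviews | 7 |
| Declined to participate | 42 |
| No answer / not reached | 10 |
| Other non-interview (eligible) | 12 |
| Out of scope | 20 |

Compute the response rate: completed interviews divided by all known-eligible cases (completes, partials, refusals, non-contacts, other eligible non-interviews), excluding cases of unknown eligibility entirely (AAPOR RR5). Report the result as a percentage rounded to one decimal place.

39.3%

Numerator: 46
Base: 46 + 7 + 42 + 10 + 12 = 117
RR5 = 46 / 117 = 0.3932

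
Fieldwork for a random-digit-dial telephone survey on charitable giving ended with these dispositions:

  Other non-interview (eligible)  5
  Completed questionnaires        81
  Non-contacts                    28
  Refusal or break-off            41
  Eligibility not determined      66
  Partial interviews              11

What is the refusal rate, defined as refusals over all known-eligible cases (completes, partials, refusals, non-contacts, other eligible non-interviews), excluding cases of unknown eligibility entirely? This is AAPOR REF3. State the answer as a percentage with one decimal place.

Num: 41
Denom: 81 + 11 + 41 + 28 + 5 = 166
REF3 = 41 / 166 = 0.2470

24.7%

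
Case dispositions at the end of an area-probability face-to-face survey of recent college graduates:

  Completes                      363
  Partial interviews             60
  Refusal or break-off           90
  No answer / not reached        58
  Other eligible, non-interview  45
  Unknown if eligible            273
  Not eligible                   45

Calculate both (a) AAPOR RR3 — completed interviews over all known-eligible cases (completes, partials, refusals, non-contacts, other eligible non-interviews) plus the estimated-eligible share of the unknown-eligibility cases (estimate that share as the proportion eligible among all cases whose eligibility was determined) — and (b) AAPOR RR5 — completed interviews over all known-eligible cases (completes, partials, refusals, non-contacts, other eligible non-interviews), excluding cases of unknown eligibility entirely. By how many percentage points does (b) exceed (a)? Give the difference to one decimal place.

17.2

Top = 363
Known eligible = 363 + 60 + 90 + 58 + 45 = 616
e = 616 / (616 + 45) = 616 / 661 = 0.9319
e × U = 0.9319 × 273 = 254.41
Denom = 616 + 254.41 = 870.41
RR3 = 363 / 870.41 = 0.4170
Denom = 363 + 60 + 90 + 58 + 45 = 616
RR5 = 363 / 616 = 0.5893
Difference = 58.93 − 41.70 = 17.23 percentage points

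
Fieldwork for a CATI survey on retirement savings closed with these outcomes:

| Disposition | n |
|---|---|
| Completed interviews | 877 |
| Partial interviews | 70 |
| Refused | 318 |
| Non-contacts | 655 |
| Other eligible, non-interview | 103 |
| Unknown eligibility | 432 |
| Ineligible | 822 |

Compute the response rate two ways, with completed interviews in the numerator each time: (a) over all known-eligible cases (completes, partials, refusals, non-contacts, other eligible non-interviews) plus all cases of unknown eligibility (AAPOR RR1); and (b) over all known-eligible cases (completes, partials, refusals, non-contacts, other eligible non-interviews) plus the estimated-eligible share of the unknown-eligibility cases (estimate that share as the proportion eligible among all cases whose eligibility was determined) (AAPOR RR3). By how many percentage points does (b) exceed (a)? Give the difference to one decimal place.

Numerator → 877
Base → 877 + 70 + 318 + 655 + 103 + 432 = 2455
RR1 = 877 / 2455 = 0.3572
Eligible (known) → 877 + 70 + 318 + 655 + 103 = 2023
e = 2023 / (2023 + 822) = 2023 / 2845 = 0.7111
e × U → 0.7111 × 432 = 307.20
Base → 2023 + 307.20 = 2330.20
RR3 = 877 / 2330.20 = 0.3764
Difference = 37.64 − 35.72 = 1.92 percentage points

1.9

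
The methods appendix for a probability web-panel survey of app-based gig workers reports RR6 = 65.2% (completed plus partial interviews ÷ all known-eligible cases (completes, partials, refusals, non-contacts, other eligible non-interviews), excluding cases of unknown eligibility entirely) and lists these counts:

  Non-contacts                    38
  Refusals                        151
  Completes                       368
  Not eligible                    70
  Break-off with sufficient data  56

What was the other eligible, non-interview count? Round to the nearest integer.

Numerator → 368 + 56 = 424
RR6 = 424 / D = 0.652
D = 424 / 0.652 = 650.3
Other denominator terms total 613
other eligible, non-interview = 650.3 − 613 ≈ 37

37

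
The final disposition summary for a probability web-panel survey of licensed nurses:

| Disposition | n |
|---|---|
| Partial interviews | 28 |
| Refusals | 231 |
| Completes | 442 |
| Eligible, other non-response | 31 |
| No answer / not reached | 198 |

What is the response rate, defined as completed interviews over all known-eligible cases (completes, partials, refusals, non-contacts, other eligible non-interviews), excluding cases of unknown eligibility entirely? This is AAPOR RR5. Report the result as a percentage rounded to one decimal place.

Num → 442
Denominator → 442 + 28 + 231 + 198 + 31 = 930
RR5 = 442 / 930 = 0.4753

47.5%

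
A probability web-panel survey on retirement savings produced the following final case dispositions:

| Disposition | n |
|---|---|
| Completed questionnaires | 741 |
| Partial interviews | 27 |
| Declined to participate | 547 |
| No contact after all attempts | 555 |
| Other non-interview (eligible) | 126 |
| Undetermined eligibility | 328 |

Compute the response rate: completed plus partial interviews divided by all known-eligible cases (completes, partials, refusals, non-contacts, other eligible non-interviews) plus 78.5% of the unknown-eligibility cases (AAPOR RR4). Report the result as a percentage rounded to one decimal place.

Top: 741 + 27 = 768
Determined eligible: 741 + 27 + 547 + 555 + 126 = 1996
Eligible share of unknowns: 0.7850 × 328 = 257.48
Denom: 1996 + 257.48 = 2253.48
RR4 = 768 / 2253.48 = 0.3408

34.1%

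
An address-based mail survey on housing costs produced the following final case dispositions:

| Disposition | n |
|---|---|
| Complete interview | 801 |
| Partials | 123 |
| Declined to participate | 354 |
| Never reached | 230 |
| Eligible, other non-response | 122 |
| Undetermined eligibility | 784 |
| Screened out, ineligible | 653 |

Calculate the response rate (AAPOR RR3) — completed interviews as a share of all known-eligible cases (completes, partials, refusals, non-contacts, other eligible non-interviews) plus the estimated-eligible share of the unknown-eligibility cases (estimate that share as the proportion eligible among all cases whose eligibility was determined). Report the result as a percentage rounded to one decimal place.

36.6%

Numerator: 801
Known eligible: 801 + 123 + 354 + 230 + 122 = 1630
e = 1630 / (1630 + 653) = 1630 / 2283 = 0.7140
e × U: 0.7140 × 784 = 559.78
Base: 1630 + 559.78 = 2189.78
RR3 = 801 / 2189.78 = 0.3658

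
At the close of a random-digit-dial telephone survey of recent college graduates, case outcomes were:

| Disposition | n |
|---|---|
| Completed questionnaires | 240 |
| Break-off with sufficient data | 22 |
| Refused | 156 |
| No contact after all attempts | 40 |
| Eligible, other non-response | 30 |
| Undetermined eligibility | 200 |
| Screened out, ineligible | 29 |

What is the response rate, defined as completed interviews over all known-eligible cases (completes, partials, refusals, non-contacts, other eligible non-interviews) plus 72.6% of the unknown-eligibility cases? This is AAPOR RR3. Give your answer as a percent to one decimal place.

37.9%

Num → 240
Determined eligible → 240 + 22 + 156 + 40 + 30 = 488
Estimated eligible among unknowns → 0.7260 × 200 = 145.20
Base → 488 + 145.20 = 633.20
RR3 = 240 / 633.20 = 0.3790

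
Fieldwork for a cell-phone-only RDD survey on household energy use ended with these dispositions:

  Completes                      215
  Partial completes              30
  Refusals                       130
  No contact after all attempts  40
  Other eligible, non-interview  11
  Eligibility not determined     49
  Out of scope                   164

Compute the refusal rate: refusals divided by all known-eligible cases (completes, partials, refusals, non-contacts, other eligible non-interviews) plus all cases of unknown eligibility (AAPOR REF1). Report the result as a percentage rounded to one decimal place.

27.4%

Top → 130
Denom → 215 + 30 + 130 + 40 + 11 + 49 = 475
REF1 = 130 / 475 = 0.2737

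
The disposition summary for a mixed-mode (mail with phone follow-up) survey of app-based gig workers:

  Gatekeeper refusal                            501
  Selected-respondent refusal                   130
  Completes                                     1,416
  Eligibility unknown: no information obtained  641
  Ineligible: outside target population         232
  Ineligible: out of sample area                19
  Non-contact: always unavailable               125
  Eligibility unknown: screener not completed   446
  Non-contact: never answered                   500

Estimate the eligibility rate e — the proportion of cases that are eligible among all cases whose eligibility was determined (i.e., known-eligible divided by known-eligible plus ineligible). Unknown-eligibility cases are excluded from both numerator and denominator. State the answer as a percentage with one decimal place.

91.4%

Refused = 501 + 130 = 631
Non-contacts = 500 + 125 = 625
Unknown if eligible = 446 + 641 = 1087
Out of scope = 232 + 19 = 251
Determined eligible = 1416 + 631 + 625 = 2672
e = 2672 / (2672 + 251) = 2672 / 2923 = 0.9141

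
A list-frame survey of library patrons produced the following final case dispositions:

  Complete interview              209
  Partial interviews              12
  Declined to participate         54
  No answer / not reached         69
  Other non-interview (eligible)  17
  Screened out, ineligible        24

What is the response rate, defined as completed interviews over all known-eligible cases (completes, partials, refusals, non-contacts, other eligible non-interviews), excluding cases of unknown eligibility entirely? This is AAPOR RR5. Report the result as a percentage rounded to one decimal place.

Num = 209
Denominator = 209 + 12 + 54 + 69 + 17 = 361
RR5 = 209 / 361 = 0.5789

57.9%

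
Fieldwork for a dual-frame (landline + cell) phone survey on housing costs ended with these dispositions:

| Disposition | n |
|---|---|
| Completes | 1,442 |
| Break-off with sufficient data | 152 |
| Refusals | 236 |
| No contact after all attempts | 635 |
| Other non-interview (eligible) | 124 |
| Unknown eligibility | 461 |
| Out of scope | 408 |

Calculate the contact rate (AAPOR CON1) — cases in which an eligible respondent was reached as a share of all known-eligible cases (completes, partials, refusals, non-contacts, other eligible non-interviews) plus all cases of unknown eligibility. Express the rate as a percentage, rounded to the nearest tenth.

Numerator → 1442 + 152 + 236 + 124 = 1954
Denom → 1442 + 152 + 236 + 635 + 124 + 461 = 3050
CON1 = 1954 / 3050 = 0.6407

64.1%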